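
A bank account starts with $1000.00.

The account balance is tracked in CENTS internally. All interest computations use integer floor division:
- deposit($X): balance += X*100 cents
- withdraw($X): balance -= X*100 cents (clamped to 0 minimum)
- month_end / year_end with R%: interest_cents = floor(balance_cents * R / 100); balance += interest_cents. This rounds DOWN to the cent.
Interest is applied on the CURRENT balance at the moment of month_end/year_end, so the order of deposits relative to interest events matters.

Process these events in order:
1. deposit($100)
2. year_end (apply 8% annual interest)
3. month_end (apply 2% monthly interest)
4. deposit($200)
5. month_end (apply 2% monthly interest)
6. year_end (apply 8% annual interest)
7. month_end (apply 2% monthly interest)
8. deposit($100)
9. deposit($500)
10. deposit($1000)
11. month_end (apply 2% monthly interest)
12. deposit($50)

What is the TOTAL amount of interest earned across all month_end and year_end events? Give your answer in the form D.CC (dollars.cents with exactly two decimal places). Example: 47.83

Answer: 350.00

Derivation:
After 1 (deposit($100)): balance=$1100.00 total_interest=$0.00
After 2 (year_end (apply 8% annual interest)): balance=$1188.00 total_interest=$88.00
After 3 (month_end (apply 2% monthly interest)): balance=$1211.76 total_interest=$111.76
After 4 (deposit($200)): balance=$1411.76 total_interest=$111.76
After 5 (month_end (apply 2% monthly interest)): balance=$1439.99 total_interest=$139.99
After 6 (year_end (apply 8% annual interest)): balance=$1555.18 total_interest=$255.18
After 7 (month_end (apply 2% monthly interest)): balance=$1586.28 total_interest=$286.28
After 8 (deposit($100)): balance=$1686.28 total_interest=$286.28
After 9 (deposit($500)): balance=$2186.28 total_interest=$286.28
After 10 (deposit($1000)): balance=$3186.28 total_interest=$286.28
After 11 (month_end (apply 2% monthly interest)): balance=$3250.00 total_interest=$350.00
After 12 (deposit($50)): balance=$3300.00 total_interest=$350.00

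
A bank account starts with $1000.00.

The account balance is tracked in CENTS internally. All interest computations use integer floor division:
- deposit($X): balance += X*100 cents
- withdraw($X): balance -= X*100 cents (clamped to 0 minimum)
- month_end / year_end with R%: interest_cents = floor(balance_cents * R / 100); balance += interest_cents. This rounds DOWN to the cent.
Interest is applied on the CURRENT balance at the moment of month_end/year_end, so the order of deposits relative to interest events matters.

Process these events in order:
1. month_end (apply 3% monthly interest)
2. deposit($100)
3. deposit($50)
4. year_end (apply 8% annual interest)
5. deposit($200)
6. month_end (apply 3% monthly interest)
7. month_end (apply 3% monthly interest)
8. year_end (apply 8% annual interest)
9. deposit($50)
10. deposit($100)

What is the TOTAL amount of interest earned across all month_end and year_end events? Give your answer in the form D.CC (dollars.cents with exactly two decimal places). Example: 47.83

Answer: 339.31

Derivation:
After 1 (month_end (apply 3% monthly interest)): balance=$1030.00 total_interest=$30.00
After 2 (deposit($100)): balance=$1130.00 total_interest=$30.00
After 3 (deposit($50)): balance=$1180.00 total_interest=$30.00
After 4 (year_end (apply 8% annual interest)): balance=$1274.40 total_interest=$124.40
After 5 (deposit($200)): balance=$1474.40 total_interest=$124.40
After 6 (month_end (apply 3% monthly interest)): balance=$1518.63 total_interest=$168.63
After 7 (month_end (apply 3% monthly interest)): balance=$1564.18 total_interest=$214.18
After 8 (year_end (apply 8% annual interest)): balance=$1689.31 total_interest=$339.31
After 9 (deposit($50)): balance=$1739.31 total_interest=$339.31
After 10 (deposit($100)): balance=$1839.31 total_interest=$339.31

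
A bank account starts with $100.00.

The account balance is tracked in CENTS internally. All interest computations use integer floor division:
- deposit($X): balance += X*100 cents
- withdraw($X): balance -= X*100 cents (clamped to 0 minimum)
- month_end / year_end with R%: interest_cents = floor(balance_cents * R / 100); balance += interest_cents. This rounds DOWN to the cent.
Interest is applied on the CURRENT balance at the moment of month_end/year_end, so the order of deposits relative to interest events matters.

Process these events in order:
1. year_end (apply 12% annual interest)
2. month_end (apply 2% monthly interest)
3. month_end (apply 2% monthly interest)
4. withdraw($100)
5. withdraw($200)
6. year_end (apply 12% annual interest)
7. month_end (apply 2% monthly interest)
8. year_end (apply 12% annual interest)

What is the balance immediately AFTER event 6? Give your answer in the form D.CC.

Answer: 0.00

Derivation:
After 1 (year_end (apply 12% annual interest)): balance=$112.00 total_interest=$12.00
After 2 (month_end (apply 2% monthly interest)): balance=$114.24 total_interest=$14.24
After 3 (month_end (apply 2% monthly interest)): balance=$116.52 total_interest=$16.52
After 4 (withdraw($100)): balance=$16.52 total_interest=$16.52
After 5 (withdraw($200)): balance=$0.00 total_interest=$16.52
After 6 (year_end (apply 12% annual interest)): balance=$0.00 total_interest=$16.52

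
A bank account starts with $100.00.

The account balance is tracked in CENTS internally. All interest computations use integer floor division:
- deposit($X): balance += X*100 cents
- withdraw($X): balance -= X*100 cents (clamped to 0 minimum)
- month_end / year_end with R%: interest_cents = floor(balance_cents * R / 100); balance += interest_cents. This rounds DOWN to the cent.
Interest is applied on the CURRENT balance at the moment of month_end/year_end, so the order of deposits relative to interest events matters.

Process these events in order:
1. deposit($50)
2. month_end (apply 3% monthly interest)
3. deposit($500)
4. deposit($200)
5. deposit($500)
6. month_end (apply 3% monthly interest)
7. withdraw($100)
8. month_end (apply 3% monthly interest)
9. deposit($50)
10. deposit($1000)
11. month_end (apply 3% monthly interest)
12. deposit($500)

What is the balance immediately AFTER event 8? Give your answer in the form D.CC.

After 1 (deposit($50)): balance=$150.00 total_interest=$0.00
After 2 (month_end (apply 3% monthly interest)): balance=$154.50 total_interest=$4.50
After 3 (deposit($500)): balance=$654.50 total_interest=$4.50
After 4 (deposit($200)): balance=$854.50 total_interest=$4.50
After 5 (deposit($500)): balance=$1354.50 total_interest=$4.50
After 6 (month_end (apply 3% monthly interest)): balance=$1395.13 total_interest=$45.13
After 7 (withdraw($100)): balance=$1295.13 total_interest=$45.13
After 8 (month_end (apply 3% monthly interest)): balance=$1333.98 total_interest=$83.98

Answer: 1333.98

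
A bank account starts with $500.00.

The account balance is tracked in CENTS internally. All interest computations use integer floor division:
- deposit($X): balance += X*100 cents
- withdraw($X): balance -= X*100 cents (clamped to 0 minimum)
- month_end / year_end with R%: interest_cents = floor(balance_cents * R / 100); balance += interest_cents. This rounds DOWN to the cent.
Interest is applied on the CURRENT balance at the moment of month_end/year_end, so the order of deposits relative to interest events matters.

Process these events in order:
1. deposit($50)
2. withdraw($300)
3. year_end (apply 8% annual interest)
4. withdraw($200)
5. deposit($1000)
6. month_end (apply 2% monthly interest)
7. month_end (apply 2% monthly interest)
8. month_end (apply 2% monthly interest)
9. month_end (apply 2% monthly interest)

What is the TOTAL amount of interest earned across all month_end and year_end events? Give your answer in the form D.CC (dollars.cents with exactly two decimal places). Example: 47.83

After 1 (deposit($50)): balance=$550.00 total_interest=$0.00
After 2 (withdraw($300)): balance=$250.00 total_interest=$0.00
After 3 (year_end (apply 8% annual interest)): balance=$270.00 total_interest=$20.00
After 4 (withdraw($200)): balance=$70.00 total_interest=$20.00
After 5 (deposit($1000)): balance=$1070.00 total_interest=$20.00
After 6 (month_end (apply 2% monthly interest)): balance=$1091.40 total_interest=$41.40
After 7 (month_end (apply 2% monthly interest)): balance=$1113.22 total_interest=$63.22
After 8 (month_end (apply 2% monthly interest)): balance=$1135.48 total_interest=$85.48
After 9 (month_end (apply 2% monthly interest)): balance=$1158.18 total_interest=$108.18

Answer: 108.18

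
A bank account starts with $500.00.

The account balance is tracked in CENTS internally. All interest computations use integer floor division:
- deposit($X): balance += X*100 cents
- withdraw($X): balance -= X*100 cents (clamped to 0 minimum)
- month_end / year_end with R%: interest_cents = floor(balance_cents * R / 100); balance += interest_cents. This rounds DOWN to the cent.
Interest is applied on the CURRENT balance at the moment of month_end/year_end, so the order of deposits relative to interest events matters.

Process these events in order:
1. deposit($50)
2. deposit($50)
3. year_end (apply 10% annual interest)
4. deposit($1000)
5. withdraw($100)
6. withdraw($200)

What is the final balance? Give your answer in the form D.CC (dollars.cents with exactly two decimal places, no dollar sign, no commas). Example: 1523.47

Answer: 1360.00

Derivation:
After 1 (deposit($50)): balance=$550.00 total_interest=$0.00
After 2 (deposit($50)): balance=$600.00 total_interest=$0.00
After 3 (year_end (apply 10% annual interest)): balance=$660.00 total_interest=$60.00
After 4 (deposit($1000)): balance=$1660.00 total_interest=$60.00
After 5 (withdraw($100)): balance=$1560.00 total_interest=$60.00
After 6 (withdraw($200)): balance=$1360.00 total_interest=$60.00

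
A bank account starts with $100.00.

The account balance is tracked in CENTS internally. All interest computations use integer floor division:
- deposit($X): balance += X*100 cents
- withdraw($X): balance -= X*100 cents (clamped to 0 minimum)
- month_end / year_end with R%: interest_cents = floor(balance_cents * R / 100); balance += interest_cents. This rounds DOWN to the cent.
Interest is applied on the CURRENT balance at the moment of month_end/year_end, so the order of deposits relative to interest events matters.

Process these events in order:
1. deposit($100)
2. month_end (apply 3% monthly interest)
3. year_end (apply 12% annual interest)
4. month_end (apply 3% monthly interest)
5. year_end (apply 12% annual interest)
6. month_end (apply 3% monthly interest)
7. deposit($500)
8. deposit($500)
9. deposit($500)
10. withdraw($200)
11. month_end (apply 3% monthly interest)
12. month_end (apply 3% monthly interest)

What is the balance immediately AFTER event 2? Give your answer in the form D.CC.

After 1 (deposit($100)): balance=$200.00 total_interest=$0.00
After 2 (month_end (apply 3% monthly interest)): balance=$206.00 total_interest=$6.00

Answer: 206.00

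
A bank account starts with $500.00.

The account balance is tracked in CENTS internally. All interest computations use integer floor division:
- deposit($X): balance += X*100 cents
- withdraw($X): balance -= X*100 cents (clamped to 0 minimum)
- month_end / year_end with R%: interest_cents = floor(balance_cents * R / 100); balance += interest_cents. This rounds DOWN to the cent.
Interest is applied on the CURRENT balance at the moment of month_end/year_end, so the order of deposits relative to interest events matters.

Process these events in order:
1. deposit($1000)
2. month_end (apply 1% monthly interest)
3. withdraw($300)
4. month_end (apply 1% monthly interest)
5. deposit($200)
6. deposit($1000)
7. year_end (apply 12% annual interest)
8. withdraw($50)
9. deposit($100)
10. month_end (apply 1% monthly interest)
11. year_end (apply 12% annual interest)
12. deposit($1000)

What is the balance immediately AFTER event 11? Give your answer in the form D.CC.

Answer: 3131.60

Derivation:
After 1 (deposit($1000)): balance=$1500.00 total_interest=$0.00
After 2 (month_end (apply 1% monthly interest)): balance=$1515.00 total_interest=$15.00
After 3 (withdraw($300)): balance=$1215.00 total_interest=$15.00
After 4 (month_end (apply 1% monthly interest)): balance=$1227.15 total_interest=$27.15
After 5 (deposit($200)): balance=$1427.15 total_interest=$27.15
After 6 (deposit($1000)): balance=$2427.15 total_interest=$27.15
After 7 (year_end (apply 12% annual interest)): balance=$2718.40 total_interest=$318.40
After 8 (withdraw($50)): balance=$2668.40 total_interest=$318.40
After 9 (deposit($100)): balance=$2768.40 total_interest=$318.40
After 10 (month_end (apply 1% monthly interest)): balance=$2796.08 total_interest=$346.08
After 11 (year_end (apply 12% annual interest)): balance=$3131.60 total_interest=$681.60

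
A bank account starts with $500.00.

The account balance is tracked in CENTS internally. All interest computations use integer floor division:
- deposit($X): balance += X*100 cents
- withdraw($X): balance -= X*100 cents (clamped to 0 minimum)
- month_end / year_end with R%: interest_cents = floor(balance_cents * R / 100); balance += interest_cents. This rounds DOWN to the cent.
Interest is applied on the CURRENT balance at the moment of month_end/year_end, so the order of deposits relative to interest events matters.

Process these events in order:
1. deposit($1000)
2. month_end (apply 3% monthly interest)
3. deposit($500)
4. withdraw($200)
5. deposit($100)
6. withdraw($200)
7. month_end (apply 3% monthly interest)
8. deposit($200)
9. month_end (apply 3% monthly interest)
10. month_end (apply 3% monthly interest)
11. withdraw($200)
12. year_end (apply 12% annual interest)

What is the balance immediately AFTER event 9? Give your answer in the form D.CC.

After 1 (deposit($1000)): balance=$1500.00 total_interest=$0.00
After 2 (month_end (apply 3% monthly interest)): balance=$1545.00 total_interest=$45.00
After 3 (deposit($500)): balance=$2045.00 total_interest=$45.00
After 4 (withdraw($200)): balance=$1845.00 total_interest=$45.00
After 5 (deposit($100)): balance=$1945.00 total_interest=$45.00
After 6 (withdraw($200)): balance=$1745.00 total_interest=$45.00
After 7 (month_end (apply 3% monthly interest)): balance=$1797.35 total_interest=$97.35
After 8 (deposit($200)): balance=$1997.35 total_interest=$97.35
After 9 (month_end (apply 3% monthly interest)): balance=$2057.27 total_interest=$157.27

Answer: 2057.27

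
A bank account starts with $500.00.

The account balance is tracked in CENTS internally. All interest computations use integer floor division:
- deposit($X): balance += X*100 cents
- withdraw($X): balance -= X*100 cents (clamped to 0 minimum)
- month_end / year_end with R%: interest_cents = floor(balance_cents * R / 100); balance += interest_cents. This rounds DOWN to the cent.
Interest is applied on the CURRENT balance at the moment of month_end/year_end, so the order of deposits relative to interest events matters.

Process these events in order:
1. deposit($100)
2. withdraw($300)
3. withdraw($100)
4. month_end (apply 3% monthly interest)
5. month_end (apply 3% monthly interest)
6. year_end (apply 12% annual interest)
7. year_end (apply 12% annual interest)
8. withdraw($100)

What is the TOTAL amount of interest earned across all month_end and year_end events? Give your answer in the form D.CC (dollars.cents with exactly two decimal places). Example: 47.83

Answer: 66.15

Derivation:
After 1 (deposit($100)): balance=$600.00 total_interest=$0.00
After 2 (withdraw($300)): balance=$300.00 total_interest=$0.00
After 3 (withdraw($100)): balance=$200.00 total_interest=$0.00
After 4 (month_end (apply 3% monthly interest)): balance=$206.00 total_interest=$6.00
After 5 (month_end (apply 3% monthly interest)): balance=$212.18 total_interest=$12.18
After 6 (year_end (apply 12% annual interest)): balance=$237.64 total_interest=$37.64
After 7 (year_end (apply 12% annual interest)): balance=$266.15 total_interest=$66.15
After 8 (withdraw($100)): balance=$166.15 total_interest=$66.15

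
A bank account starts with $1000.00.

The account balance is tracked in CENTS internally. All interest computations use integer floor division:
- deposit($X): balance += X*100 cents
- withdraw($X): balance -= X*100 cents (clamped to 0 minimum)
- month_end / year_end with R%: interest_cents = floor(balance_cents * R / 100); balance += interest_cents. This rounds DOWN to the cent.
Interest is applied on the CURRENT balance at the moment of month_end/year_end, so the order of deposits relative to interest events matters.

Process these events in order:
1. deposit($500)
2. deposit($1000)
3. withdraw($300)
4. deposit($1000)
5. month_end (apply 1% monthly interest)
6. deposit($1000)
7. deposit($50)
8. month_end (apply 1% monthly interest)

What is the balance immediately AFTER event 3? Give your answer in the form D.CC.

Answer: 2200.00

Derivation:
After 1 (deposit($500)): balance=$1500.00 total_interest=$0.00
After 2 (deposit($1000)): balance=$2500.00 total_interest=$0.00
After 3 (withdraw($300)): balance=$2200.00 total_interest=$0.00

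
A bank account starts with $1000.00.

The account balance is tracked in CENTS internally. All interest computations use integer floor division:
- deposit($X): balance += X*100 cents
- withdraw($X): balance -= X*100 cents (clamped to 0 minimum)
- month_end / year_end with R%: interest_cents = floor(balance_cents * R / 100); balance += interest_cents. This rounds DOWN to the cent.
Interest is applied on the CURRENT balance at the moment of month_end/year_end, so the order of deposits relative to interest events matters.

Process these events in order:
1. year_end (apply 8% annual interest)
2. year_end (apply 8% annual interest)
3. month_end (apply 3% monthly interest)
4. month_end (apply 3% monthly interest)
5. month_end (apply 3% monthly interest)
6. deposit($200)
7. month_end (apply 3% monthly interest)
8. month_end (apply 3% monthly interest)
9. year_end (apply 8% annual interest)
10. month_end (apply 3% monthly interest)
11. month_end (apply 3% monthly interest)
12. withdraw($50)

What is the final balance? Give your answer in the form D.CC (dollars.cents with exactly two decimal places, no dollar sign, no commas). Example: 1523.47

Answer: 1742.36

Derivation:
After 1 (year_end (apply 8% annual interest)): balance=$1080.00 total_interest=$80.00
After 2 (year_end (apply 8% annual interest)): balance=$1166.40 total_interest=$166.40
After 3 (month_end (apply 3% monthly interest)): balance=$1201.39 total_interest=$201.39
After 4 (month_end (apply 3% monthly interest)): balance=$1237.43 total_interest=$237.43
After 5 (month_end (apply 3% monthly interest)): balance=$1274.55 total_interest=$274.55
After 6 (deposit($200)): balance=$1474.55 total_interest=$274.55
After 7 (month_end (apply 3% monthly interest)): balance=$1518.78 total_interest=$318.78
After 8 (month_end (apply 3% monthly interest)): balance=$1564.34 total_interest=$364.34
After 9 (year_end (apply 8% annual interest)): balance=$1689.48 total_interest=$489.48
After 10 (month_end (apply 3% monthly interest)): balance=$1740.16 total_interest=$540.16
After 11 (month_end (apply 3% monthly interest)): balance=$1792.36 total_interest=$592.36
After 12 (withdraw($50)): balance=$1742.36 total_interest=$592.36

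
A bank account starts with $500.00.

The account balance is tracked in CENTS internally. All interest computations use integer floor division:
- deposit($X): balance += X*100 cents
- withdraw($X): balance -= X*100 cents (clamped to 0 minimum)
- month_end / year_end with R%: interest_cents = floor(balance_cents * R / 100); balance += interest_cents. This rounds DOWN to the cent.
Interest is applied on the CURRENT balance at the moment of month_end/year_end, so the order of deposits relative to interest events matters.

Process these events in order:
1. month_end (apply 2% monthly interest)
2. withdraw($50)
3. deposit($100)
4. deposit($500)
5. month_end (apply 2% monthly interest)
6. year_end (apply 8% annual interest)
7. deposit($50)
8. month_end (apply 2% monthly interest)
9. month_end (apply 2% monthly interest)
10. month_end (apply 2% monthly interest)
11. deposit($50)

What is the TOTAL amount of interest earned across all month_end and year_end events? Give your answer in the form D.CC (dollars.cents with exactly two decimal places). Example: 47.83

Answer: 192.21

Derivation:
After 1 (month_end (apply 2% monthly interest)): balance=$510.00 total_interest=$10.00
After 2 (withdraw($50)): balance=$460.00 total_interest=$10.00
After 3 (deposit($100)): balance=$560.00 total_interest=$10.00
After 4 (deposit($500)): balance=$1060.00 total_interest=$10.00
After 5 (month_end (apply 2% monthly interest)): balance=$1081.20 total_interest=$31.20
After 6 (year_end (apply 8% annual interest)): balance=$1167.69 total_interest=$117.69
After 7 (deposit($50)): balance=$1217.69 total_interest=$117.69
After 8 (month_end (apply 2% monthly interest)): balance=$1242.04 total_interest=$142.04
After 9 (month_end (apply 2% monthly interest)): balance=$1266.88 total_interest=$166.88
After 10 (month_end (apply 2% monthly interest)): balance=$1292.21 total_interest=$192.21
After 11 (deposit($50)): balance=$1342.21 total_interest=$192.21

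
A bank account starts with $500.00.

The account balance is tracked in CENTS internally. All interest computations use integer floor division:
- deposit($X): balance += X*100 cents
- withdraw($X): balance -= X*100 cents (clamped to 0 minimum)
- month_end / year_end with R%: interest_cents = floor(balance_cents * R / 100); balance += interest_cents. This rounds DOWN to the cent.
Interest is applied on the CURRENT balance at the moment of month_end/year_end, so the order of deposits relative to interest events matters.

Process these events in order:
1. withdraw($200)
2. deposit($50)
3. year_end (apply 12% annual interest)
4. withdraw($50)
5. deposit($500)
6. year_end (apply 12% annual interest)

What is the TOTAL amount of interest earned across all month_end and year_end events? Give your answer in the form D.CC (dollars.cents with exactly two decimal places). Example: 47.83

Answer: 143.04

Derivation:
After 1 (withdraw($200)): balance=$300.00 total_interest=$0.00
After 2 (deposit($50)): balance=$350.00 total_interest=$0.00
After 3 (year_end (apply 12% annual interest)): balance=$392.00 total_interest=$42.00
After 4 (withdraw($50)): balance=$342.00 total_interest=$42.00
After 5 (deposit($500)): balance=$842.00 total_interest=$42.00
After 6 (year_end (apply 12% annual interest)): balance=$943.04 total_interest=$143.04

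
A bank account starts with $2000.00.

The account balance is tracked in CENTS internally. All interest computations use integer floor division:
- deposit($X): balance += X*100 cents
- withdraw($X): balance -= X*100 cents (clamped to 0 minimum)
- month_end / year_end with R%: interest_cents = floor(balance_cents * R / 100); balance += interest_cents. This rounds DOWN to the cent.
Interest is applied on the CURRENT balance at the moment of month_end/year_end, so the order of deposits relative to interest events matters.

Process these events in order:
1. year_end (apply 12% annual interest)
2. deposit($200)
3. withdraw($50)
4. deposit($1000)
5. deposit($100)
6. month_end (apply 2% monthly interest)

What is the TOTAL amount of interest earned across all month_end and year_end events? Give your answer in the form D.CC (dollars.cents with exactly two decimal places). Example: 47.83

Answer: 309.80

Derivation:
After 1 (year_end (apply 12% annual interest)): balance=$2240.00 total_interest=$240.00
After 2 (deposit($200)): balance=$2440.00 total_interest=$240.00
After 3 (withdraw($50)): balance=$2390.00 total_interest=$240.00
After 4 (deposit($1000)): balance=$3390.00 total_interest=$240.00
After 5 (deposit($100)): balance=$3490.00 total_interest=$240.00
After 6 (month_end (apply 2% monthly interest)): balance=$3559.80 total_interest=$309.80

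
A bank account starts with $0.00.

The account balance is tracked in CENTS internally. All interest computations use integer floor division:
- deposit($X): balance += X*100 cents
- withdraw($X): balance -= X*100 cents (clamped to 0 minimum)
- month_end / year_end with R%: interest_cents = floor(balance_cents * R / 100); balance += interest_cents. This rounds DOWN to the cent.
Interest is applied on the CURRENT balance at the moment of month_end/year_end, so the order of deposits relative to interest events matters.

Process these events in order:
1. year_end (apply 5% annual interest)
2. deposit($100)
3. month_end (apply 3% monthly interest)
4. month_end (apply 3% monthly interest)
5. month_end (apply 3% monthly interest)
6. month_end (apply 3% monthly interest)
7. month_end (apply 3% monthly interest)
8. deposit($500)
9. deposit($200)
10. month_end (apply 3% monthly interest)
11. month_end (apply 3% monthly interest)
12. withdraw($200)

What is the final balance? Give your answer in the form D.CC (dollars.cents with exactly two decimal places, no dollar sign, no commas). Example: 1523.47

After 1 (year_end (apply 5% annual interest)): balance=$0.00 total_interest=$0.00
After 2 (deposit($100)): balance=$100.00 total_interest=$0.00
After 3 (month_end (apply 3% monthly interest)): balance=$103.00 total_interest=$3.00
After 4 (month_end (apply 3% monthly interest)): balance=$106.09 total_interest=$6.09
After 5 (month_end (apply 3% monthly interest)): balance=$109.27 total_interest=$9.27
After 6 (month_end (apply 3% monthly interest)): balance=$112.54 total_interest=$12.54
After 7 (month_end (apply 3% monthly interest)): balance=$115.91 total_interest=$15.91
After 8 (deposit($500)): balance=$615.91 total_interest=$15.91
After 9 (deposit($200)): balance=$815.91 total_interest=$15.91
After 10 (month_end (apply 3% monthly interest)): balance=$840.38 total_interest=$40.38
After 11 (month_end (apply 3% monthly interest)): balance=$865.59 total_interest=$65.59
After 12 (withdraw($200)): balance=$665.59 total_interest=$65.59

Answer: 665.59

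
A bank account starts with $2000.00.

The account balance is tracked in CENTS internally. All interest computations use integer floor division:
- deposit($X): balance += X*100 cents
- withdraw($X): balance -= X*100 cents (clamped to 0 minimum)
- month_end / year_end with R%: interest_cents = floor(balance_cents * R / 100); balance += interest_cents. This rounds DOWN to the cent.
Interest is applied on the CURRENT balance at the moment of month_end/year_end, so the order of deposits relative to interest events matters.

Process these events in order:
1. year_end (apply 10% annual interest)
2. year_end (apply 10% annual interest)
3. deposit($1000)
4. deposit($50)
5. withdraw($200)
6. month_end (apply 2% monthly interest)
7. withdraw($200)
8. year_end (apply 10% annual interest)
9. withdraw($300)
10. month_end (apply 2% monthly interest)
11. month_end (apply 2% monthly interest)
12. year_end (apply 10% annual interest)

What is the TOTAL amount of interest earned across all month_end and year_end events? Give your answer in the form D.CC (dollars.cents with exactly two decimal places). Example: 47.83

After 1 (year_end (apply 10% annual interest)): balance=$2200.00 total_interest=$200.00
After 2 (year_end (apply 10% annual interest)): balance=$2420.00 total_interest=$420.00
After 3 (deposit($1000)): balance=$3420.00 total_interest=$420.00
After 4 (deposit($50)): balance=$3470.00 total_interest=$420.00
After 5 (withdraw($200)): balance=$3270.00 total_interest=$420.00
After 6 (month_end (apply 2% monthly interest)): balance=$3335.40 total_interest=$485.40
After 7 (withdraw($200)): balance=$3135.40 total_interest=$485.40
After 8 (year_end (apply 10% annual interest)): balance=$3448.94 total_interest=$798.94
After 9 (withdraw($300)): balance=$3148.94 total_interest=$798.94
After 10 (month_end (apply 2% monthly interest)): balance=$3211.91 total_interest=$861.91
After 11 (month_end (apply 2% monthly interest)): balance=$3276.14 total_interest=$926.14
After 12 (year_end (apply 10% annual interest)): balance=$3603.75 total_interest=$1253.75

Answer: 1253.75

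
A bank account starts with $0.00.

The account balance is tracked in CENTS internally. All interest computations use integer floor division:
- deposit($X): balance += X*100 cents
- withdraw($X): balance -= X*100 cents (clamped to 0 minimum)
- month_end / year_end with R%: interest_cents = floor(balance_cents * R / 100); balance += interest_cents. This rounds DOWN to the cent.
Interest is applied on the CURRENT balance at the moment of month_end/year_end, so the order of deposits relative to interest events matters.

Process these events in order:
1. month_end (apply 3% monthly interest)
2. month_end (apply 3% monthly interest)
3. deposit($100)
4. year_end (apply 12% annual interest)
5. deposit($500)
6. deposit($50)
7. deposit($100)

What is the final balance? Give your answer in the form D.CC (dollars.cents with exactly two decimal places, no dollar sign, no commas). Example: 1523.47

Answer: 762.00

Derivation:
After 1 (month_end (apply 3% monthly interest)): balance=$0.00 total_interest=$0.00
After 2 (month_end (apply 3% monthly interest)): balance=$0.00 total_interest=$0.00
After 3 (deposit($100)): balance=$100.00 total_interest=$0.00
After 4 (year_end (apply 12% annual interest)): balance=$112.00 total_interest=$12.00
After 5 (deposit($500)): balance=$612.00 total_interest=$12.00
After 6 (deposit($50)): balance=$662.00 total_interest=$12.00
After 7 (deposit($100)): balance=$762.00 total_interest=$12.00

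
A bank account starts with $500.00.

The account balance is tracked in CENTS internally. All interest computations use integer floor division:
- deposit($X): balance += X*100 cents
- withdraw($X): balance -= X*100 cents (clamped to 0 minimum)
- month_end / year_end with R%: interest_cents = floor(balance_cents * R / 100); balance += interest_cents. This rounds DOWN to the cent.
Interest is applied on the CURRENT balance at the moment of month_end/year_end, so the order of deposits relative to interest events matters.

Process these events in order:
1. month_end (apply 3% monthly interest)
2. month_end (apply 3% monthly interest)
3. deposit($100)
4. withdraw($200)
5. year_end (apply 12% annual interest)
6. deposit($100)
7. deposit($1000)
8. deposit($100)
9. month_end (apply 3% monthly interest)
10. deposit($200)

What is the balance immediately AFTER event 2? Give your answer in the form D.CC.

After 1 (month_end (apply 3% monthly interest)): balance=$515.00 total_interest=$15.00
After 2 (month_end (apply 3% monthly interest)): balance=$530.45 total_interest=$30.45

Answer: 530.45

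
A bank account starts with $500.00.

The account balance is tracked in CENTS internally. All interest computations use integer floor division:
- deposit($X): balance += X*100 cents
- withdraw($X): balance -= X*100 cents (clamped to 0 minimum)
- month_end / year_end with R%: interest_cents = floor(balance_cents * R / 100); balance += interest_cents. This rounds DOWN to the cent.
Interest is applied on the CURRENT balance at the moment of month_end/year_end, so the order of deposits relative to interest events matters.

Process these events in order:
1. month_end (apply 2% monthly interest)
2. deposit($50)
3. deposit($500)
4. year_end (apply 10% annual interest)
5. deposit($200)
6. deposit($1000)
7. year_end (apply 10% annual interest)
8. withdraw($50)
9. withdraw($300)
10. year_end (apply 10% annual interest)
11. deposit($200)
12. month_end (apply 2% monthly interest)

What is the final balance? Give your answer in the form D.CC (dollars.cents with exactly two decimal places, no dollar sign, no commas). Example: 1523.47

After 1 (month_end (apply 2% monthly interest)): balance=$510.00 total_interest=$10.00
After 2 (deposit($50)): balance=$560.00 total_interest=$10.00
After 3 (deposit($500)): balance=$1060.00 total_interest=$10.00
After 4 (year_end (apply 10% annual interest)): balance=$1166.00 total_interest=$116.00
After 5 (deposit($200)): balance=$1366.00 total_interest=$116.00
After 6 (deposit($1000)): balance=$2366.00 total_interest=$116.00
After 7 (year_end (apply 10% annual interest)): balance=$2602.60 total_interest=$352.60
After 8 (withdraw($50)): balance=$2552.60 total_interest=$352.60
After 9 (withdraw($300)): balance=$2252.60 total_interest=$352.60
After 10 (year_end (apply 10% annual interest)): balance=$2477.86 total_interest=$577.86
After 11 (deposit($200)): balance=$2677.86 total_interest=$577.86
After 12 (month_end (apply 2% monthly interest)): balance=$2731.41 total_interest=$631.41

Answer: 2731.41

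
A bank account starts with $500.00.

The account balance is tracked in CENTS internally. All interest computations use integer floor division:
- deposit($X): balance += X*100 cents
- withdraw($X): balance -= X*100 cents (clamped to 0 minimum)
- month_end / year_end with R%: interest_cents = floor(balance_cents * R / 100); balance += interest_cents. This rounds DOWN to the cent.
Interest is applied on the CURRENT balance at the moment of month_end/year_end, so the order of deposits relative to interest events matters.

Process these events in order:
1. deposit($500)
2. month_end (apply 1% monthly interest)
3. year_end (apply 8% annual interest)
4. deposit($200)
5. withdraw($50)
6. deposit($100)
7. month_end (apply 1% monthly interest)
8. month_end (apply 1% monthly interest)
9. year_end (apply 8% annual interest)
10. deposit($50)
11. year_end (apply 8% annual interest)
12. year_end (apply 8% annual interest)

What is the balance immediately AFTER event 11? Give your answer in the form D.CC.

Answer: 1649.32

Derivation:
After 1 (deposit($500)): balance=$1000.00 total_interest=$0.00
After 2 (month_end (apply 1% monthly interest)): balance=$1010.00 total_interest=$10.00
After 3 (year_end (apply 8% annual interest)): balance=$1090.80 total_interest=$90.80
After 4 (deposit($200)): balance=$1290.80 total_interest=$90.80
After 5 (withdraw($50)): balance=$1240.80 total_interest=$90.80
After 6 (deposit($100)): balance=$1340.80 total_interest=$90.80
After 7 (month_end (apply 1% monthly interest)): balance=$1354.20 total_interest=$104.20
After 8 (month_end (apply 1% monthly interest)): balance=$1367.74 total_interest=$117.74
After 9 (year_end (apply 8% annual interest)): balance=$1477.15 total_interest=$227.15
After 10 (deposit($50)): balance=$1527.15 total_interest=$227.15
After 11 (year_end (apply 8% annual interest)): balance=$1649.32 total_interest=$349.32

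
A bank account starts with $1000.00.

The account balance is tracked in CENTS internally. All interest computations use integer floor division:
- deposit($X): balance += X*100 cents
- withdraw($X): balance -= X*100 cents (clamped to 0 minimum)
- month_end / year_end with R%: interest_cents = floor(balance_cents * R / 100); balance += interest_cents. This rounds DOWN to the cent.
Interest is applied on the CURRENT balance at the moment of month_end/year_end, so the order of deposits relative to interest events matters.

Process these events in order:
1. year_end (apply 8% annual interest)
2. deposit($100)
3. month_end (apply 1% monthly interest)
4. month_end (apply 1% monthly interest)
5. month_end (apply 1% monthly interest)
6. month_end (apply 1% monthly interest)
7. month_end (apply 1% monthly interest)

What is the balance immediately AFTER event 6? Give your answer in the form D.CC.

After 1 (year_end (apply 8% annual interest)): balance=$1080.00 total_interest=$80.00
After 2 (deposit($100)): balance=$1180.00 total_interest=$80.00
After 3 (month_end (apply 1% monthly interest)): balance=$1191.80 total_interest=$91.80
After 4 (month_end (apply 1% monthly interest)): balance=$1203.71 total_interest=$103.71
After 5 (month_end (apply 1% monthly interest)): balance=$1215.74 total_interest=$115.74
After 6 (month_end (apply 1% monthly interest)): balance=$1227.89 total_interest=$127.89

Answer: 1227.89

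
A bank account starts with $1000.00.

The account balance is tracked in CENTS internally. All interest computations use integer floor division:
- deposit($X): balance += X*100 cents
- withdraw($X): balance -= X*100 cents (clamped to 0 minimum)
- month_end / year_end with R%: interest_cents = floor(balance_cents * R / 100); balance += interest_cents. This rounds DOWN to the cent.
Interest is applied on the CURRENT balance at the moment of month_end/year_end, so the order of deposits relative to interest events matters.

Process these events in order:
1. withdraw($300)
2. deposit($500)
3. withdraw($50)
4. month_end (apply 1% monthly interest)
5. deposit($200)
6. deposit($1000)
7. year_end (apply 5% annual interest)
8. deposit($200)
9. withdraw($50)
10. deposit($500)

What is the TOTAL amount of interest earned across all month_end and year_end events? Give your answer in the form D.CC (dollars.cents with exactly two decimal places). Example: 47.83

After 1 (withdraw($300)): balance=$700.00 total_interest=$0.00
After 2 (deposit($500)): balance=$1200.00 total_interest=$0.00
After 3 (withdraw($50)): balance=$1150.00 total_interest=$0.00
After 4 (month_end (apply 1% monthly interest)): balance=$1161.50 total_interest=$11.50
After 5 (deposit($200)): balance=$1361.50 total_interest=$11.50
After 6 (deposit($1000)): balance=$2361.50 total_interest=$11.50
After 7 (year_end (apply 5% annual interest)): balance=$2479.57 total_interest=$129.57
After 8 (deposit($200)): balance=$2679.57 total_interest=$129.57
After 9 (withdraw($50)): balance=$2629.57 total_interest=$129.57
After 10 (deposit($500)): balance=$3129.57 total_interest=$129.57

Answer: 129.57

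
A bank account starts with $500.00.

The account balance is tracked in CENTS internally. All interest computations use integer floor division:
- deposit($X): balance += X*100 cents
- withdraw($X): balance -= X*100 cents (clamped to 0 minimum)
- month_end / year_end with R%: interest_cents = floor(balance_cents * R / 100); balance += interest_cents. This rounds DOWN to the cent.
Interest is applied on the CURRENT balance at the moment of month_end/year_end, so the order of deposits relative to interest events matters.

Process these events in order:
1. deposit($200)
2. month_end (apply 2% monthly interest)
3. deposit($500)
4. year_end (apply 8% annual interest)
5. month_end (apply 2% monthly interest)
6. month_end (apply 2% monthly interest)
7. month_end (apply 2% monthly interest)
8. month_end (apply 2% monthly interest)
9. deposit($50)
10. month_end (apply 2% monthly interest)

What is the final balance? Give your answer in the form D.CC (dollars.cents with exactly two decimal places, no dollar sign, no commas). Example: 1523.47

Answer: 1498.56

Derivation:
After 1 (deposit($200)): balance=$700.00 total_interest=$0.00
After 2 (month_end (apply 2% monthly interest)): balance=$714.00 total_interest=$14.00
After 3 (deposit($500)): balance=$1214.00 total_interest=$14.00
After 4 (year_end (apply 8% annual interest)): balance=$1311.12 total_interest=$111.12
After 5 (month_end (apply 2% monthly interest)): balance=$1337.34 total_interest=$137.34
After 6 (month_end (apply 2% monthly interest)): balance=$1364.08 total_interest=$164.08
After 7 (month_end (apply 2% monthly interest)): balance=$1391.36 total_interest=$191.36
After 8 (month_end (apply 2% monthly interest)): balance=$1419.18 total_interest=$219.18
After 9 (deposit($50)): balance=$1469.18 total_interest=$219.18
After 10 (month_end (apply 2% monthly interest)): balance=$1498.56 total_interest=$248.56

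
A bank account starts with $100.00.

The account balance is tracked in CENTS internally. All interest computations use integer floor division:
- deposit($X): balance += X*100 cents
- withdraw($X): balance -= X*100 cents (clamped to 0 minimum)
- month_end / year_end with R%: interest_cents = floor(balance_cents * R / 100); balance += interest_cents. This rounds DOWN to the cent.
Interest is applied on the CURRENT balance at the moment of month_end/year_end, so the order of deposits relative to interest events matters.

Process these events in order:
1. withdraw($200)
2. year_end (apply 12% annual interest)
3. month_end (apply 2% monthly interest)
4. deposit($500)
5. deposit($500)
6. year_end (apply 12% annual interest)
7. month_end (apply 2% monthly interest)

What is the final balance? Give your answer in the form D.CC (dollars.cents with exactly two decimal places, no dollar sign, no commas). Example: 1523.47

Answer: 1142.40

Derivation:
After 1 (withdraw($200)): balance=$0.00 total_interest=$0.00
After 2 (year_end (apply 12% annual interest)): balance=$0.00 total_interest=$0.00
After 3 (month_end (apply 2% monthly interest)): balance=$0.00 total_interest=$0.00
After 4 (deposit($500)): balance=$500.00 total_interest=$0.00
After 5 (deposit($500)): balance=$1000.00 total_interest=$0.00
After 6 (year_end (apply 12% annual interest)): balance=$1120.00 total_interest=$120.00
After 7 (month_end (apply 2% monthly interest)): balance=$1142.40 total_interest=$142.40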